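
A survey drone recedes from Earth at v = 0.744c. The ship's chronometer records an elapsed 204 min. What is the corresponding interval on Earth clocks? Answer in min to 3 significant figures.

Δt ≈ 305 min

γ = 1/√(1 − 0.744²) = 1.4966
Time dilation: Δt = γτ₀ = 1.4966 × 204 min = 305 min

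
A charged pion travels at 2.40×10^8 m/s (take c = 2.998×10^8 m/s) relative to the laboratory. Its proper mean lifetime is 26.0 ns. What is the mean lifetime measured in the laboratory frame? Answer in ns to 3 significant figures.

β = v/c = 2.40×10^8 / 2.998×10^8 = 0.80053
γ = 1/√(1 − 0.80053²) = 1.6686
Time dilation: Δt = γτ₀ = 1.6686 × 26.0 ns = 43.4 ns

Δt ≈ 43.4 ns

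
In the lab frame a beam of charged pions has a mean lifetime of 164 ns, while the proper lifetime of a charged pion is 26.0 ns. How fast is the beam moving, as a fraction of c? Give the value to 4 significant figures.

γ = Δt/τ₀ = 164/26.0 = 6.30769
β = √(1 − 1/γ²) = √(1 − 1/6.30769²) = 0.9874

β ≈ 0.9874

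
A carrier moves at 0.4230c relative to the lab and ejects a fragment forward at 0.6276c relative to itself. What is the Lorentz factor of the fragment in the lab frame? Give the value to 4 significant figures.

u_lab = (0.6276 + 0.4230)/(1 + 0.6276×0.4230) = 1.0506/1.265475 = 0.8302022
γ = 1/√(1 − 0.8302022²) = 1.794

γ ≈ 1.794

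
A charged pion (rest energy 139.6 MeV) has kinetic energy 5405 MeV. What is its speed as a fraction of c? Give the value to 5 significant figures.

β ≈ 0.99968

γ = 1 + K/(m₀c²) = 1 + 5405/139.6 = 39.71777
β = √(1 − 1/γ²) = 0.99968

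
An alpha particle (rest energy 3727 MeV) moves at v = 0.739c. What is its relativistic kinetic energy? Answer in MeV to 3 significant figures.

K ≈ 1810 MeV

γ = 1/√(1 − 0.739²) = 1.4843
K = (γ − 1)m₀c² = (1.4843 − 1) × 3727 MeV = 0.48433 × 3727 MeV = 1810 MeV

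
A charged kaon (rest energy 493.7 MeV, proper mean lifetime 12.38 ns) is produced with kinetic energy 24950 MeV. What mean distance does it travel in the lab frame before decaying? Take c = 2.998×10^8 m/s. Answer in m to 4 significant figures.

d ≈ 191.2 m

γ = 1 + K/(m₀c²) = 1 + 24950/493.7 = 51.5368
β = √(1 − 1/γ²) = 0.999812
Dilated lifetime: γτ₀ = 51.5368 × 12.38 ns = 638.025 ns
d = βc·γτ₀ = 0.999812 × (2.998×10^8 m/s) × 6.38025×10^-7 s = 191.2 m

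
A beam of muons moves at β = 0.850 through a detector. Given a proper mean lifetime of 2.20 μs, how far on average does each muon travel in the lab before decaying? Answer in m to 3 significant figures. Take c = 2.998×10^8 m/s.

d ≈ 1060 m

γ = 1/√(1 − 0.850²) = 1.8983
Dilated lifetime: Δt = γτ₀ = 1.8983 × 2.20 μs = 4.1763 μs
d = vΔt = 0.850c × 4.1763 μs = 2.5483×10^8 m/s × 4.1763×10^-6 s = 1060 m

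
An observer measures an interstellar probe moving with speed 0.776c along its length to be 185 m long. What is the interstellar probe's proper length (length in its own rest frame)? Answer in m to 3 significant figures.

L₀ ≈ 293 m

γ = 1/√(1 − 0.776²) = 1.5855
L₀ = γL = 1.5855 × 185 = 293 m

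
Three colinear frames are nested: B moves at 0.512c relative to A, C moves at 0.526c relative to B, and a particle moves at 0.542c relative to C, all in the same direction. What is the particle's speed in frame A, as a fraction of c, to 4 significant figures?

Compose boost 2: (0.526 + 0.512)/(1 + 0.526×0.512) = 1.038/1.26931 = 0.817766
Compose boost 3: (0.542 + 0.817766)/(1 + 0.542×0.817766) = 1.35977/1.44323 = 0.9422

u ≈ 0.9422c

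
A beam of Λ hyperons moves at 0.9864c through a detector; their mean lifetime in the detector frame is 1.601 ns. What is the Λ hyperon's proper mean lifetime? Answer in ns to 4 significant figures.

τ₀ ≈ 0.2631 ns

γ = 1/√(1 − 0.9864²) = 6.08411
Proper time: τ₀ = Δt/γ = 1.601/6.08411 = 0.2631 ns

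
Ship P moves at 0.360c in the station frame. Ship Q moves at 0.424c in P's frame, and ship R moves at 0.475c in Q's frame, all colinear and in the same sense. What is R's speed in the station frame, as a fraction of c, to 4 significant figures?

u ≈ 0.8731c

Compose boost 2: (0.424 + 0.360)/(1 + 0.424×0.360) = 0.7840/1.15264 = 0.680178
Compose boost 3: (0.475 + 0.680178)/(1 + 0.475×0.680178) = 1.15518/1.32308 = 0.8731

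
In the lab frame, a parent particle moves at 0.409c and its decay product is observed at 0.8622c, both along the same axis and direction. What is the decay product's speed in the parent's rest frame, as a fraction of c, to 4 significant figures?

Inverse velocity addition: u' = (u − v)/(1 − uv/c²)
= (0.8622 − 0.409)/(1 − 0.8622×0.409) = 0.4532/0.647360 = 0.7001

u' ≈ 0.7001c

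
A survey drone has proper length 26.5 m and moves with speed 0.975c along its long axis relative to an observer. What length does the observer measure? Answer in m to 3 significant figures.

γ = 1/√(1 − 0.975²) = 4.5004
Length contraction: L = L₀/γ = 26.5/4.5004 = 5.89 m

L ≈ 5.89 m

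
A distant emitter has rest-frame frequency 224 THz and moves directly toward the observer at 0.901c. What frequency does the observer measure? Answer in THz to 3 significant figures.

f_obs ≈ 982 THz

Relativistic Doppler: f_obs = f_src √((1+β)/(1−β))
= 224 × √(1.9010/0.099000) = 224 × 4.3820 = 982 THz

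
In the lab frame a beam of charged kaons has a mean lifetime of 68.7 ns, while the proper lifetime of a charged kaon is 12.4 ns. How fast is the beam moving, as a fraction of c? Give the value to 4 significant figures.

β ≈ 0.9836

γ = Δt/τ₀ = 68.7/12.4 = 5.54032
β = √(1 − 1/γ²) = √(1 − 1/5.54032²) = 0.9836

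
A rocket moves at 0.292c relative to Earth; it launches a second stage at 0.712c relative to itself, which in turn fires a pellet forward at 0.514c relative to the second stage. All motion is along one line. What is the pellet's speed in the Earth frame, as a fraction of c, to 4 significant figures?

Compose boost 2: (0.712 + 0.292)/(1 + 0.712×0.292) = 1.004/1.20790 = 0.831192
Compose boost 3: (0.514 + 0.831192)/(1 + 0.514×0.831192) = 1.34519/1.42723 = 0.9425

u ≈ 0.9425c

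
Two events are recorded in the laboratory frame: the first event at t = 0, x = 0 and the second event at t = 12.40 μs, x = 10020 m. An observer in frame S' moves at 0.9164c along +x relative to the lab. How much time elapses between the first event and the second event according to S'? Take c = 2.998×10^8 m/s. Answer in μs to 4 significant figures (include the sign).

Δt' ≈ -45.54 μs

γ = 1/√(1 − 0.9164²) = 2.49835
Δt' = γ(Δt − vΔx/c²) = 2.49835 × (12.40 μs − 0.9164×10020 m / (2.998×10^8 m/s))
= 2.49835 × (-18.2282 μs) = -45.54 μs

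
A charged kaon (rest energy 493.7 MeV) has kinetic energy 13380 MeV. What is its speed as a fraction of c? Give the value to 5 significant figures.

β ≈ 0.99937

γ = 1 + K/(m₀c²) = 1 + 13380/493.7 = 28.10148
β = √(1 − 1/γ²) = 0.99937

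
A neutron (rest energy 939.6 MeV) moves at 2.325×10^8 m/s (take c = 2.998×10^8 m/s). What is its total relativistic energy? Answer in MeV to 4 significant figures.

E ≈ 1488 MeV

β = v/c = 2.325×10^8 / 2.998×10^8 = 0.775517
γ = 1/√(1 − 0.775517²) = 1.58397
E = γm₀c² = 1.58397 × 939.6 MeV = 1488 MeV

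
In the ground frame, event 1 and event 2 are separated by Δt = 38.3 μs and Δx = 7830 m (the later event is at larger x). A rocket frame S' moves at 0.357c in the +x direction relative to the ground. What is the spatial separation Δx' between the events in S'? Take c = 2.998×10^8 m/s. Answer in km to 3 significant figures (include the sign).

γ = 1/√(1 − 0.357²) = 1.0705
Δx' = γ(Δx − vΔt) = 1.0705 × (7830 m − 0.357×(2.998×10^8 m/s)×38.3×10^-6 s)
= 1.0705 × (3730.8 m) = 3.99 km

Δx' ≈ 3.99 km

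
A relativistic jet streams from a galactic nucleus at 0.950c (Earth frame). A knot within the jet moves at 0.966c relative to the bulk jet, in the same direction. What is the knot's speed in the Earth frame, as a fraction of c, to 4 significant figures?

Relativistic velocity addition: u = (u' + v)/(1 + u'v/c²)
= (0.966 + 0.950)/(1 + 0.966×0.950) = 1.916/1.91770 = 0.9991

u ≈ 0.9991c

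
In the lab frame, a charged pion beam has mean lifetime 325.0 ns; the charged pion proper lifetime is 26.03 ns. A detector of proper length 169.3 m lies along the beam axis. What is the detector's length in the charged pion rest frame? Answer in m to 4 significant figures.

Time dilation ⇒ γ = Δt/τ₀ = 325.0/26.03 = 12.4856
Length contraction: L = L₀/γ = 169.3/12.4856 = 13.56 m

L ≈ 13.56 m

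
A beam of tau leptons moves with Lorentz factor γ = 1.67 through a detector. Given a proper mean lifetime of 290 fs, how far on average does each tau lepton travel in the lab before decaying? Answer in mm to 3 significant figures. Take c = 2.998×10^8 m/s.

β = √(1 − 1/γ²) = √(1 − 1/1.67²) = 0.80090
Dilated lifetime: Δt = γτ₀ = 1.67 × 290 fs = 484.30 fs
d = vΔt = 0.80090c × 484.30 fs = 2.4011×10^8 m/s × 4.8430×10^-13 s = 0.116 mm

d ≈ 0.116 mm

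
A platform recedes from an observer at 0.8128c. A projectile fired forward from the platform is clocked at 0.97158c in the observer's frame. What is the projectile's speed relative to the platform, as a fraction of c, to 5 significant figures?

Inverse velocity addition: u' = (u − v)/(1 − uv/c²)
= (0.97158 − 0.8128)/(1 − 0.97158×0.8128) = 0.15878/0.2102998 = 0.75502

u' ≈ 0.75502c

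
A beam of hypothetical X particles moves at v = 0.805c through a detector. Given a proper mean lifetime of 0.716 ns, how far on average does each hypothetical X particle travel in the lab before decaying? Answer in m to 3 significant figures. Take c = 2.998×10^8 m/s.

d ≈ 0.291 m

γ = 1/√(1 − 0.805²) = 1.6856
Dilated lifetime: Δt = γτ₀ = 1.6856 × 0.716 ns = 1.2069 ns
d = vΔt = 0.805c × 1.2069 ns = 2.4134×10^8 m/s × 1.2069×10^-9 s = 0.291 m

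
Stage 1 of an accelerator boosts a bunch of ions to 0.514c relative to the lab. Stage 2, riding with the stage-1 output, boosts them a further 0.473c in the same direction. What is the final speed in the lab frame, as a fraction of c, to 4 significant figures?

u ≈ 0.7940c

Compose boost 2: (0.473 + 0.514)/(1 + 0.473×0.514) = 0.9870/1.24312 = 0.7940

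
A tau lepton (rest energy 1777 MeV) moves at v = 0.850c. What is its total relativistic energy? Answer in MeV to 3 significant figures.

E ≈ 3370 MeV

γ = 1/√(1 − 0.850²) = 1.8983
E = γm₀c² = 1.8983 × 1777 MeV = 3370 MeV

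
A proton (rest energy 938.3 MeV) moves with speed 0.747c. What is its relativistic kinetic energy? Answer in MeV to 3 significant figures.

γ = 1/√(1 − 0.747²) = 1.5042
K = (γ − 1)m₀c² = (1.5042 − 1) × 938.3 MeV = 0.50416 × 938.3 MeV = 473 MeV

K ≈ 473 MeV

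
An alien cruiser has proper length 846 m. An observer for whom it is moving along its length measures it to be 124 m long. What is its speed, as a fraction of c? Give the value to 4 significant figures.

β ≈ 0.9892

γ = L₀/L = 846/124 = 6.82258
β = √(1 − 1/γ²) = 0.9892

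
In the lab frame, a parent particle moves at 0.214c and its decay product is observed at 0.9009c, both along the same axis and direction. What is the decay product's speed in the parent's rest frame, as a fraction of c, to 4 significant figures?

Inverse velocity addition: u' = (u − v)/(1 − uv/c²)
= (0.9009 − 0.214)/(1 − 0.9009×0.214) = 0.6869/0.807207 = 0.8510

u' ≈ 0.8510c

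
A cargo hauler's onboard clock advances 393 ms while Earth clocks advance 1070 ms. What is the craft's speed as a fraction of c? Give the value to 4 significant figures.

γ = Δt/τ₀ = 1070/393 = 2.72265
β = √(1 − 1/γ²) = √(1 − 1/2.72265²) = 0.9301

β ≈ 0.9301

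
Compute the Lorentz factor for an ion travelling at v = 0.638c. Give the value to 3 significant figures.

γ = 1/√(1 − β²) = 1/√(1 − 0.638²) = 1/√(0.59296) = 1.30

γ ≈ 1.30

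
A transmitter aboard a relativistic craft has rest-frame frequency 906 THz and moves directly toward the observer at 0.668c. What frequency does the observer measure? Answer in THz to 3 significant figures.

Relativistic Doppler: f_obs = f_src √((1+β)/(1−β))
= 906 × √(1.6680/0.33200) = 906 × 2.2414 = 2030 THz

f_obs ≈ 2030 THz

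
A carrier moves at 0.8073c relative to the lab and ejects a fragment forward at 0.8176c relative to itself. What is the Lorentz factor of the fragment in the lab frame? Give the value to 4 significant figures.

u_lab = (0.8176 + 0.8073)/(1 + 0.8176×0.8073) = 1.6249/1.660048 = 0.9788268
γ = 1/√(1 − 0.9788268²) = 4.885

γ ≈ 4.885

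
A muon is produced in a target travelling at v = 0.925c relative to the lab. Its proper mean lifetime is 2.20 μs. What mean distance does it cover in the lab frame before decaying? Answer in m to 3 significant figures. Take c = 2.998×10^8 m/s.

d ≈ 1610 m

γ = 1/√(1 − 0.925²) = 2.6318
Dilated lifetime: Δt = γτ₀ = 2.6318 × 2.20 μs = 5.7900 μs
d = vΔt = 0.925c × 5.7900 μs = 2.7732×10^8 m/s × 5.7900×10^-6 s = 1610 m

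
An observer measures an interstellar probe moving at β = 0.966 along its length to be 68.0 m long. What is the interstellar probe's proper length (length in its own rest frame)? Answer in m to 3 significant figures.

L₀ ≈ 263 m

γ = 1/√(1 − 0.966²) = 3.8678
L₀ = γL = 3.8678 × 68.0 = 263 m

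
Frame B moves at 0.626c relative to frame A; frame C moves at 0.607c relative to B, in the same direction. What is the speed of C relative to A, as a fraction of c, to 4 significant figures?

u ≈ 0.8935c

Compose boost 2: (0.607 + 0.626)/(1 + 0.607×0.626) = 1.233/1.37998 = 0.8935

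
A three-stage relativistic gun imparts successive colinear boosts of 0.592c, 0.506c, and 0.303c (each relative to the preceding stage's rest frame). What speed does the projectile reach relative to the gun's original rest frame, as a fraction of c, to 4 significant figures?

u ≈ 0.9139c

Compose boost 2: (0.506 + 0.592)/(1 + 0.506×0.592) = 1.098/1.29955 = 0.844907
Compose boost 3: (0.303 + 0.844907)/(1 + 0.303×0.844907) = 1.14791/1.25601 = 0.9139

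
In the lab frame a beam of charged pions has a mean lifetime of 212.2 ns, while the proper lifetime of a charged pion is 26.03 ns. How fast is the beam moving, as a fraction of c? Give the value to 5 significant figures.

β ≈ 0.99245

γ = Δt/τ₀ = 212.2/26.03 = 8.152132
β = √(1 − 1/γ²) = √(1 − 1/8.152132²) = 0.99245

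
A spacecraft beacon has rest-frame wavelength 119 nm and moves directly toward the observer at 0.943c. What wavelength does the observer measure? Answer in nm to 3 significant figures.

Relativistic Doppler: λ_obs = λ_src √((1−β)/(1+β))
= 119 × √(0.057000/1.9430) = 119 × 0.17128 = 20.4 nm

λ_obs ≈ 20.4 nm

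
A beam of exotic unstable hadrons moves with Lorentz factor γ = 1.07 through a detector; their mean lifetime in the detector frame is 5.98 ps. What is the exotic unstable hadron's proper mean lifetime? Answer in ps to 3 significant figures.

τ₀ ≈ 5.59 ps

γ = 1.07 (given)
Proper time: τ₀ = Δt/γ = 5.98/1.07 = 5.59 ps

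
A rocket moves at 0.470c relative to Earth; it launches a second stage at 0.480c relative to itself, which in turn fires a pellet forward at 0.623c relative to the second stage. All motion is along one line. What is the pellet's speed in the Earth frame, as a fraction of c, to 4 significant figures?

u ≈ 0.9428c

Compose boost 2: (0.480 + 0.470)/(1 + 0.480×0.470) = 0.9500/1.22560 = 0.775131
Compose boost 3: (0.623 + 0.775131)/(1 + 0.623×0.775131) = 1.39813/1.48291 = 0.9428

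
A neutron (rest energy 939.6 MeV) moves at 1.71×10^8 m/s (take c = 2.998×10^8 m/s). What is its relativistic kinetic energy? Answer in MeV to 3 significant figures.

β = v/c = 1.71×10^8 / 2.998×10^8 = 0.57038
γ = 1/√(1 − 0.57038²) = 1.2175
K = (γ − 1)m₀c² = (1.2175 − 1) × 939.6 MeV = 0.21746 × 939.6 MeV = 204 MeV

K ≈ 204 MeV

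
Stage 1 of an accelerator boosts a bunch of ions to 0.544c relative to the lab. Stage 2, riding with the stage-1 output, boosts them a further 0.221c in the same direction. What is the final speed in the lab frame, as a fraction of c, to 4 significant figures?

u ≈ 0.6829c

Compose boost 2: (0.221 + 0.544)/(1 + 0.221×0.544) = 0.7650/1.12022 = 0.6829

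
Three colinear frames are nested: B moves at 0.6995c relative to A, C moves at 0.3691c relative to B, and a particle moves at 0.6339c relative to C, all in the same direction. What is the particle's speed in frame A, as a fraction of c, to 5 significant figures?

u ≈ 0.96414c

Compose boost 2: (0.3691 + 0.6995)/(1 + 0.3691×0.6995) = 1.0686/1.258185 = 0.8493184
Compose boost 3: (0.6339 + 0.8493184)/(1 + 0.6339×0.8493184) = 1.483218/1.538383 = 0.96414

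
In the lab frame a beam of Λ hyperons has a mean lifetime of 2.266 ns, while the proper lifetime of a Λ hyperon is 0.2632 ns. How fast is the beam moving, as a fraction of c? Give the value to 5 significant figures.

β ≈ 0.99323

γ = Δt/τ₀ = 2.266/0.2632 = 8.609422
β = √(1 − 1/γ²) = √(1 − 1/8.609422²) = 0.99323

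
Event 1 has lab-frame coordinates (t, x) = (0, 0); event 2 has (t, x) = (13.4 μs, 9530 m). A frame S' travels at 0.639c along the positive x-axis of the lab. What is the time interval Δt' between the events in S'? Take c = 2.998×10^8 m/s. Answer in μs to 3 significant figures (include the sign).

Δt' ≈ -8.99 μs

γ = 1/√(1 − 0.639²) = 1.3000
Δt' = γ(Δt − vΔx/c²) = 1.3000 × (13.4 μs − 0.639×9530 m / (2.998×10^8 m/s))
= 1.3000 × (-6.9124 μs) = -8.99 μs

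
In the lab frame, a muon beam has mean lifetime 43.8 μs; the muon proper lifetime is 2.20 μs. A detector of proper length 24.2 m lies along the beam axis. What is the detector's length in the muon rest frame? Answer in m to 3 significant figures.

Time dilation ⇒ γ = Δt/τ₀ = 43.8/2.20 = 19.909
Length contraction: L = L₀/γ = 24.2/19.909 = 1.22 m

L ≈ 1.22 m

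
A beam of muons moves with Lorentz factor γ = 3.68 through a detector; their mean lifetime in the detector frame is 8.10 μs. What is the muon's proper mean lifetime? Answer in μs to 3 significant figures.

γ = 3.68 (given)
Proper time: τ₀ = Δt/γ = 8.10/3.68 = 2.20 μs

τ₀ ≈ 2.20 μs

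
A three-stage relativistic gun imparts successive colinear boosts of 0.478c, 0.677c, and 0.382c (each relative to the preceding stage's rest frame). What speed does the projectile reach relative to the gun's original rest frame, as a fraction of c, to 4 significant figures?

Compose boost 2: (0.677 + 0.478)/(1 + 0.677×0.478) = 1.155/1.32361 = 0.872616
Compose boost 3: (0.382 + 0.872616)/(1 + 0.382×0.872616) = 1.25462/1.33334 = 0.9410

u ≈ 0.9410c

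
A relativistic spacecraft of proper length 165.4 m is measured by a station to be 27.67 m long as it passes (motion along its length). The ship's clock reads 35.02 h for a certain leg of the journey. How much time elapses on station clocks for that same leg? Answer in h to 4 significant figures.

Length contraction ⇒ γ = L₀/L = 165.4/27.67 = 5.97759
Time dilation: Δt = γτ₀ = 5.97759 × 35.02 h = 209.3 h

Δt ≈ 209.3 h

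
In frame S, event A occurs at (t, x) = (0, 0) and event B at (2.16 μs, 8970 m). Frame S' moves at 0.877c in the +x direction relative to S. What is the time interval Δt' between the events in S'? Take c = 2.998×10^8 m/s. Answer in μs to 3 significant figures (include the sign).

Δt' ≈ -50.1 μs

γ = 1/√(1 − 0.877²) = 2.0812
Δt' = γ(Δt − vΔx/c²) = 2.0812 × (2.16 μs − 0.877×8970 m / (2.998×10^8 m/s))
= 2.0812 × (-24.080 μs) = -50.1 μs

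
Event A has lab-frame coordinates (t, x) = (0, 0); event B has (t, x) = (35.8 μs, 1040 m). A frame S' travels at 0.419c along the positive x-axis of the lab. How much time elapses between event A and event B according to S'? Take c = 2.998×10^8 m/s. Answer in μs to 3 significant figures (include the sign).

γ = 1/√(1 − 0.419²) = 1.1013
Δt' = γ(Δt − vΔx/c²) = 1.1013 × (35.8 μs − 0.419×1040 m / (2.998×10^8 m/s))
= 1.1013 × (34.346 μs) = 37.8 μs

Δt' ≈ 37.8 μs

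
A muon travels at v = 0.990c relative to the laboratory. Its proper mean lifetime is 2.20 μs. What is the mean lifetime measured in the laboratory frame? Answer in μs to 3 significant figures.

γ = 1/√(1 − 0.990²) = 7.0888
Time dilation: Δt = γτ₀ = 7.0888 × 2.20 μs = 15.6 μs

Δt ≈ 15.6 μs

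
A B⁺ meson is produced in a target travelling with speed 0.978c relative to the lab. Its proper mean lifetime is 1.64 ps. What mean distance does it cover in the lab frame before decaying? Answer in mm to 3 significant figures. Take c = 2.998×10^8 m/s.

d ≈ 2.31 mm

γ = 1/√(1 − 0.978²) = 4.7938
Dilated lifetime: Δt = γτ₀ = 4.7938 × 1.64 ps = 7.8618 ps
d = vΔt = 0.978c × 7.8618 ps = 2.9320×10^8 m/s × 7.8618×10^-12 s = 2.31 mm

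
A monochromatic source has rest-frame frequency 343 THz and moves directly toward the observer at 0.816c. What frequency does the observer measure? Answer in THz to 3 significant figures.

f_obs ≈ 1080 THz

Relativistic Doppler: f_obs = f_src √((1+β)/(1−β))
= 343 × √(1.8160/0.18400) = 343 × 3.1416 = 1080 THz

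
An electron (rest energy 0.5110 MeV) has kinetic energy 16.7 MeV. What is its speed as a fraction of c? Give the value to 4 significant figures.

γ = 1 + K/(m₀c²) = 1 + 16.7/0.5110 = 33.6810
β = √(1 − 1/γ²) = 0.9996

β ≈ 0.9996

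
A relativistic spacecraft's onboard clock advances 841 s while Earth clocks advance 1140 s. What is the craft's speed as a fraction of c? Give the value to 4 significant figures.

γ = Δt/τ₀ = 1140/841 = 1.35553
β = √(1 − 1/γ²) = √(1 − 1/1.35553²) = 0.6751

β ≈ 0.6751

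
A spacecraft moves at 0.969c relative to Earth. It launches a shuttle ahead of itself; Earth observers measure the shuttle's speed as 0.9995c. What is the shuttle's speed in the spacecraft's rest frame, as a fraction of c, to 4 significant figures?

u' ≈ 0.9687c

Inverse velocity addition: u' = (u − v)/(1 − uv/c²)
= (0.9995 − 0.969)/(1 − 0.9995×0.969) = 0.03050/0.0314845 = 0.9687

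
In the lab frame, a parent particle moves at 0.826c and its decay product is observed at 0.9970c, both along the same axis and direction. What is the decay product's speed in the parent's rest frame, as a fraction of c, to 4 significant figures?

Inverse velocity addition: u' = (u − v)/(1 − uv/c²)
= (0.9970 − 0.826)/(1 − 0.9970×0.826) = 0.1710/0.176478 = 0.9690

u' ≈ 0.9690c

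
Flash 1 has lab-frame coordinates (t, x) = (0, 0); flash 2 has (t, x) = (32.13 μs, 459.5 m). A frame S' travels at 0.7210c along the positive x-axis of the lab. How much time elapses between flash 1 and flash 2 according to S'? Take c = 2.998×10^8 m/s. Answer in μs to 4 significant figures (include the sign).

Δt' ≈ 44.77 μs

γ = 1/√(1 − 0.7210²) = 1.44314
Δt' = γ(Δt − vΔx/c²) = 1.44314 × (32.13 μs − 0.7210×459.5 m / (2.998×10^8 m/s))
= 1.44314 × (31.0249 μs) = 44.77 μs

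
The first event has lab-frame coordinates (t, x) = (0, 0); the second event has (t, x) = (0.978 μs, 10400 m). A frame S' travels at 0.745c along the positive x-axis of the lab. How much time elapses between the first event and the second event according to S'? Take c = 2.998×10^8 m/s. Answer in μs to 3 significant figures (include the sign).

Δt' ≈ -37.3 μs

γ = 1/√(1 − 0.745²) = 1.4991
Δt' = γ(Δt − vΔx/c²) = 1.4991 × (0.978 μs − 0.745×10400 m / (2.998×10^8 m/s))
= 1.4991 × (-24.866 μs) = -37.3 μs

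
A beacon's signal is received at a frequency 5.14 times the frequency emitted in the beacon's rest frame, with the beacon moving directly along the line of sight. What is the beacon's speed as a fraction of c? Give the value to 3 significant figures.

β ≈ 0.927

f_obs/f_src = √((1+β)/(1−β)) = 5.14  ⇒  (1+β)/(1−β) = 26.420
β = |1 − D²|/(1 + D²) = |1 − 26.420|/(1 + 26.420) = 0.927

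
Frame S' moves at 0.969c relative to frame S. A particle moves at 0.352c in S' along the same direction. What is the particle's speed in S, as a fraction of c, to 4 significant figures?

u ≈ 0.9850c

Relativistic velocity addition: u = (u' + v)/(1 + u'v/c²)
= (0.352 + 0.969)/(1 + 0.352×0.969) = 1.321/1.34109 = 0.9850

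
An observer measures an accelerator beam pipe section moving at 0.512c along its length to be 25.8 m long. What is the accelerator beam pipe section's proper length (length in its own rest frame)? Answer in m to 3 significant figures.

L₀ ≈ 30.0 m

γ = 1/√(1 − 0.512²) = 1.1642
L₀ = γL = 1.1642 × 25.8 = 30.0 m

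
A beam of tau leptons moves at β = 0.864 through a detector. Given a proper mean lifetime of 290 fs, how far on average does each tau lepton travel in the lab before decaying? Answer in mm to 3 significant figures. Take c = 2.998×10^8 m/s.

γ = 1/√(1 − 0.864²) = 1.9861
Dilated lifetime: Δt = γτ₀ = 1.9861 × 290 fs = 575.98 fs
d = vΔt = 0.864c × 575.98 fs = 2.5903×10^8 m/s × 5.7598×10^-13 s = 0.149 mm

d ≈ 0.149 mm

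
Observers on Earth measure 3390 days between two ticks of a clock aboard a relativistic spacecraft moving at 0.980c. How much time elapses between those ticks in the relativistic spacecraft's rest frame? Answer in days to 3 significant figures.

τ₀ ≈ 675 days

γ = 1/√(1 − 0.980²) = 5.0252
Proper time: τ₀ = Δt/γ = 3390/5.0252 = 675 days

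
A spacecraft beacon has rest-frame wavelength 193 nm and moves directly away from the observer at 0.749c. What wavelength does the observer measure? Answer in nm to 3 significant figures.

λ_obs ≈ 509 nm

Relativistic Doppler: λ_obs = λ_src √((1+β)/(1−β))
= 193 × √(1.7490/0.25100) = 193 × 2.6397 = 509 nm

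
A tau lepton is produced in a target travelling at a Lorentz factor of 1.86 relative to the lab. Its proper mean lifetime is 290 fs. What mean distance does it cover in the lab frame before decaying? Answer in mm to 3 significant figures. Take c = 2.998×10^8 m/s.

β = √(1 − 1/γ²) = √(1 − 1/1.86²) = 0.84318
Dilated lifetime: Δt = γτ₀ = 1.86 × 290 fs = 539.40 fs
d = vΔt = 0.84318c × 539.40 fs = 2.5278×10^8 m/s × 5.3940×10^-13 s = 0.136 mm

d ≈ 0.136 mm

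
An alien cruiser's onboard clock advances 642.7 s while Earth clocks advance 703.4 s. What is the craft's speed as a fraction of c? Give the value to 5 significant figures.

γ = Δt/τ₀ = 703.4/642.7 = 1.094445
β = √(1 − 1/γ²) = √(1 − 1/1.094445²) = 0.40638

β ≈ 0.40638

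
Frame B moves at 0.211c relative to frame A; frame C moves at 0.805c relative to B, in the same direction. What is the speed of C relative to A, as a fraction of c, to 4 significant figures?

u ≈ 0.8685c

Compose boost 2: (0.805 + 0.211)/(1 + 0.805×0.211) = 1.016/1.16986 = 0.8685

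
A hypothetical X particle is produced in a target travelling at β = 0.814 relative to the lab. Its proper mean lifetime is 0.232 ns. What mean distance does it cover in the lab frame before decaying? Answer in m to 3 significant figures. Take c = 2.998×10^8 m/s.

γ = 1/√(1 − 0.814²) = 1.7216
Dilated lifetime: Δt = γτ₀ = 1.7216 × 0.232 ns = 0.39940 ns
d = vΔt = 0.814c × 0.39940 ns = 2.4404×10^8 m/s × 3.9940×10^-10 s = 0.0975 m

d ≈ 0.0975 m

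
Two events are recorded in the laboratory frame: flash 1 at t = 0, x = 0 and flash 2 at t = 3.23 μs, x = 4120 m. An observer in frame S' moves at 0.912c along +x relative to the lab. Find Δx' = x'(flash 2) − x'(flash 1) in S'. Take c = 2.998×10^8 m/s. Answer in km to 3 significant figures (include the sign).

Δx' ≈ 7.89 km

γ = 1/√(1 − 0.912²) = 2.4379
Δx' = γ(Δx − vΔt) = 2.4379 × (4120 m − 0.912×(2.998×10^8 m/s)×3.23×10^-6 s)
= 2.4379 × (3236.9 m) = 7.89 km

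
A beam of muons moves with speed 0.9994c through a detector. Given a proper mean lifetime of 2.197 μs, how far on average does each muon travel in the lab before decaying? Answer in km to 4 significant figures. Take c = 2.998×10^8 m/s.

d ≈ 19.01 km

γ = 1/√(1 − 0.9994²) = 28.8718
Dilated lifetime: Δt = γτ₀ = 28.8718 × 2.197 μs = 63.4314 μs
d = vΔt = 0.9994c × 63.4314 μs = 2.99620×10^8 m/s × 6.34314×10^-5 s = 19.01 km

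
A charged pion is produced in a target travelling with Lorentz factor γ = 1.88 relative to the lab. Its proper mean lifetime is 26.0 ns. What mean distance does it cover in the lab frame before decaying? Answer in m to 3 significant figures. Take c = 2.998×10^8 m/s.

d ≈ 12.4 m

β = √(1 − 1/γ²) = √(1 − 1/1.88²) = 0.84680
Dilated lifetime: Δt = γτ₀ = 1.88 × 26.0 ns = 48.880 ns
d = vΔt = 0.84680c × 48.880 ns = 2.5387×10^8 m/s × 4.8880×10^-8 s = 12.4 m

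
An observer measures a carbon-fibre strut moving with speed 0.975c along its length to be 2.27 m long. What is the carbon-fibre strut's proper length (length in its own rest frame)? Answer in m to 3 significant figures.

L₀ ≈ 10.2 m

γ = 1/√(1 − 0.975²) = 4.5004
L₀ = γL = 4.5004 × 2.27 = 10.2 m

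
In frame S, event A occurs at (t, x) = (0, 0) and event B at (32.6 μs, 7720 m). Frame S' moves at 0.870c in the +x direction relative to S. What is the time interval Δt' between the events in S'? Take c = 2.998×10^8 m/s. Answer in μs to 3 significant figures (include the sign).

Δt' ≈ 20.7 μs

γ = 1/√(1 − 0.870²) = 2.0282
Δt' = γ(Δt − vΔx/c²) = 2.0282 × (32.6 μs − 0.870×7720 m / (2.998×10^8 m/s))
= 2.0282 × (10.197 μs) = 20.7 μs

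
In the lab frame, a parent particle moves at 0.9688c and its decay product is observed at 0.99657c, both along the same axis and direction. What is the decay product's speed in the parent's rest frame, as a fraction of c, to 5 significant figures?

u' ≈ 0.80439c

Inverse velocity addition: u' = (u − v)/(1 − uv/c²)
= (0.99657 − 0.9688)/(1 − 0.99657×0.9688) = 0.027770/0.03452298 = 0.80439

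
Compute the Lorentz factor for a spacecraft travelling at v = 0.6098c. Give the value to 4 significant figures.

γ = 1/√(1 − β²) = 1/√(1 − 0.6098²) = 1/√(0.628144) = 1.262

γ ≈ 1.262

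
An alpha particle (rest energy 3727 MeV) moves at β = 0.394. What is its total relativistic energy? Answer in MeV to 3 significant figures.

γ = 1/√(1 − 0.394²) = 1.0880
E = γm₀c² = 1.0880 × 3727 MeV = 4060 MeV

E ≈ 4060 MeV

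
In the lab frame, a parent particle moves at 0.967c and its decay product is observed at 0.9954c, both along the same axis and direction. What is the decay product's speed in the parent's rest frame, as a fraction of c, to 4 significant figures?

Inverse velocity addition: u' = (u − v)/(1 − uv/c²)
= (0.9954 − 0.967)/(1 − 0.9954×0.967) = 0.02840/0.0374482 = 0.7584

u' ≈ 0.7584c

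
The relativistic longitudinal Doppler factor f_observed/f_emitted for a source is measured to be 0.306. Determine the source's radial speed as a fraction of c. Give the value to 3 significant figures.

β ≈ 0.829

f_obs/f_src = √((1−β)/(1+β)) = 0.306  ⇒  (1−β)/(1+β) = 0.093636
β = |1 − D²|/(1 + D²) = |1 − 0.093636|/(1 + 0.093636) = 0.829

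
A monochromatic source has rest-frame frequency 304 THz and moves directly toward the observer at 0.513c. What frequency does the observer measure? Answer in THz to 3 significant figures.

Relativistic Doppler: f_obs = f_src √((1+β)/(1−β))
= 304 × √(1.5130/0.48700) = 304 × 1.7626 = 536 THz

f_obs ≈ 536 THz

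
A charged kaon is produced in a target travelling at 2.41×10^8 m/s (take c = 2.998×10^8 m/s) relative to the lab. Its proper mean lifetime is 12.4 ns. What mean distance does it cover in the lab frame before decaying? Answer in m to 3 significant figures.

d ≈ 5.02 m

β = v/c = 2.41×10^8 / 2.998×10^8 = 0.80387
γ = 1/√(1 − 0.80387²) = 1.6812
Dilated lifetime: Δt = γτ₀ = 1.6812 × 12.4 ns = 20.847 ns
d = vΔt = 0.80387c × 20.847 ns = 2.4100×10^8 m/s × 2.0847×10^-8 s = 5.02 m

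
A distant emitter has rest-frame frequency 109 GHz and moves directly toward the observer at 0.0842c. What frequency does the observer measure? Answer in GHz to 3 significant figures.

Relativistic Doppler: f_obs = f_src √((1+β)/(1−β))
= 109 × √(1.0842/0.91580) = 109 × 1.0881 = 119 GHz

f_obs ≈ 119 GHz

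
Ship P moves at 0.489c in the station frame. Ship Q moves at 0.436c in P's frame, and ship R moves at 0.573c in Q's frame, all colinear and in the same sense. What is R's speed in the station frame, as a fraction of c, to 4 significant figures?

Compose boost 2: (0.436 + 0.489)/(1 + 0.436×0.489) = 0.9250/1.21320 = 0.762444
Compose boost 3: (0.573 + 0.762444)/(1 + 0.573×0.762444) = 1.33544/1.43688 = 0.9294

u ≈ 0.9294c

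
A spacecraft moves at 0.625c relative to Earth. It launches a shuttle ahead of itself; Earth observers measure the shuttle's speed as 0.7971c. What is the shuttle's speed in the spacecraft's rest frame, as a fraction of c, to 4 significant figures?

u' ≈ 0.3430c

Inverse velocity addition: u' = (u − v)/(1 − uv/c²)
= (0.7971 − 0.625)/(1 − 0.7971×0.625) = 0.1721/0.501812 = 0.3430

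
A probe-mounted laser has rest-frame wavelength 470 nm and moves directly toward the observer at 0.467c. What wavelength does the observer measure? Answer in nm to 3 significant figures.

Relativistic Doppler: λ_obs = λ_src √((1−β)/(1+β))
= 470 × √(0.53300/1.4670) = 470 × 0.60277 = 283 nm

λ_obs ≈ 283 nm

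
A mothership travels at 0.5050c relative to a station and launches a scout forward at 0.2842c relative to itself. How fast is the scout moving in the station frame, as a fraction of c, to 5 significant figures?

Compose boost 2: (0.2842 + 0.5050)/(1 + 0.2842×0.5050) = 0.78920/1.143521 = 0.69015

u ≈ 0.69015c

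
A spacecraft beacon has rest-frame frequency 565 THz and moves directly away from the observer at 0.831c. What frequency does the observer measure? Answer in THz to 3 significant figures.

f_obs ≈ 172 THz

Relativistic Doppler: f_obs = f_src √((1−β)/(1+β))
= 565 × √(0.16900/1.8310) = 565 × 0.30381 = 172 THz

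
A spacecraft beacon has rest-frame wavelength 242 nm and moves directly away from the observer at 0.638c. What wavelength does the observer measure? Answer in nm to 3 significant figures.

Relativistic Doppler: λ_obs = λ_src √((1+β)/(1−β))
= 242 × √(1.6380/0.36200) = 242 × 2.1272 = 515 nm

λ_obs ≈ 515 nm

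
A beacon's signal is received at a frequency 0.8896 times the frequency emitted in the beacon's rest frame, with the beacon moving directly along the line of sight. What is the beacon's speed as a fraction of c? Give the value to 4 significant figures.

f_obs/f_src = √((1−β)/(1+β)) = 0.8896  ⇒  (1−β)/(1+β) = 0.791388
β = |1 − D²|/(1 + D²) = |1 − 0.791388|/(1 + 0.791388) = 0.1165

β ≈ 0.1165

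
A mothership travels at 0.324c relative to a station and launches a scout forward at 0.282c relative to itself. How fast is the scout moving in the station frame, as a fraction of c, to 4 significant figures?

Compose boost 2: (0.282 + 0.324)/(1 + 0.282×0.324) = 0.6060/1.09137 = 0.5553

u ≈ 0.5553c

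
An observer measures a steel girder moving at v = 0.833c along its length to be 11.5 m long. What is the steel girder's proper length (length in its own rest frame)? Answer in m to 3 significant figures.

L₀ ≈ 20.8 m

γ = 1/√(1 − 0.833²) = 1.8074
L₀ = γL = 1.8074 × 11.5 = 20.8 m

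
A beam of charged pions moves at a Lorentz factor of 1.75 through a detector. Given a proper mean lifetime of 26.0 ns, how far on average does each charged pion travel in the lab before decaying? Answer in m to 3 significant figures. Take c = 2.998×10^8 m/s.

β = √(1 − 1/γ²) = √(1 − 1/1.75²) = 0.82065
Dilated lifetime: Δt = γτ₀ = 1.75 × 26.0 ns = 45.500 ns
d = vΔt = 0.82065c × 45.500 ns = 2.4603×10^8 m/s × 4.5500×10^-8 s = 11.2 m

d ≈ 11.2 m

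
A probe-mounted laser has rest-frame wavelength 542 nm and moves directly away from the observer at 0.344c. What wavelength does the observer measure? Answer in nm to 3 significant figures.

Relativistic Doppler: λ_obs = λ_src √((1+β)/(1−β))
= 542 × √(1.3440/0.65600) = 542 × 1.4314 = 776 nm

λ_obs ≈ 776 nm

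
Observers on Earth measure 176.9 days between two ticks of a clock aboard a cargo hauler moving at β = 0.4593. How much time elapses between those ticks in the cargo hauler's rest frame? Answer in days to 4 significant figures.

γ = 1/√(1 − 0.4593²) = 1.12577
Proper time: τ₀ = Δt/γ = 176.9/1.12577 = 157.1 days

τ₀ ≈ 157.1 days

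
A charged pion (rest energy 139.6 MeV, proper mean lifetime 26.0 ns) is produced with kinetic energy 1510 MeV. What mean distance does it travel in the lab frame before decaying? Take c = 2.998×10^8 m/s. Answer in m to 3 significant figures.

d ≈ 91.8 m

γ = 1 + K/(m₀c²) = 1 + 1510/139.6 = 11.817
β = √(1 − 1/γ²) = 0.99641
Dilated lifetime: γτ₀ = 11.817 × 26.0 ns = 307.23 ns
d = βc·γτ₀ = 0.99641 × (2.998×10^8 m/s) × 3.0723×10^-7 s = 91.8 m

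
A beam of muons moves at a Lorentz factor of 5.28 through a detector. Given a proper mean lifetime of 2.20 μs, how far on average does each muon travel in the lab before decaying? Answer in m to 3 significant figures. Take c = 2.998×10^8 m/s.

β = √(1 − 1/γ²) = √(1 − 1/5.28²) = 0.98190
Dilated lifetime: Δt = γτ₀ = 5.28 × 2.20 μs = 11.616 μs
d = vΔt = 0.98190c × 11.616 μs = 2.9437×10^8 m/s × 1.1616×10^-5 s = 3420 m

d ≈ 3420 m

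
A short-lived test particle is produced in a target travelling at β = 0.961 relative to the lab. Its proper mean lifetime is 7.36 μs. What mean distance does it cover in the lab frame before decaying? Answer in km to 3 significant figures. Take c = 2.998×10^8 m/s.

d ≈ 7.67 km

γ = 1/√(1 − 0.961²) = 3.6160
Dilated lifetime: Δt = γτ₀ = 3.6160 × 7.36 μs = 26.614 μs
d = vΔt = 0.961c × 26.614 μs = 2.8811×10^8 m/s × 2.6614×10^-5 s = 7.67 km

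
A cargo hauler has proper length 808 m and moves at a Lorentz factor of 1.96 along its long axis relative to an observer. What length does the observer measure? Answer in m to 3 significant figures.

γ = 1.96 (given)
Length contraction: L = L₀/γ = 808/1.96 = 412 m

L ≈ 412 m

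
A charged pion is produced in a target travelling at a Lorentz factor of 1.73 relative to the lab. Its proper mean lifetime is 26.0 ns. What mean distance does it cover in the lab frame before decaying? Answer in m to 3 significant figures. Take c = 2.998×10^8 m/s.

β = √(1 − 1/γ²) = √(1 − 1/1.73²) = 0.81601
Dilated lifetime: Δt = γτ₀ = 1.73 × 26.0 ns = 44.980 ns
d = vΔt = 0.81601c × 44.980 ns = 2.4464×10^8 m/s × 4.4980×10^-8 s = 11.0 m

d ≈ 11.0 m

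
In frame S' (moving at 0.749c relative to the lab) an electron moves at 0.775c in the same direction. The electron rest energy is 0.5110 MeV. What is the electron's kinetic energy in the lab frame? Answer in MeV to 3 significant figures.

u_lab = (0.775 + 0.749)/(1 + 0.775×0.749) = 0.964267
γ = 1/√(1 − 0.964267²) = 3.7746
K = (γ − 1)m₀c² = (3.7746 − 1) × 0.5110 = 2.7746 × 0.5110 = 1.42 MeV

K ≈ 1.42 MeV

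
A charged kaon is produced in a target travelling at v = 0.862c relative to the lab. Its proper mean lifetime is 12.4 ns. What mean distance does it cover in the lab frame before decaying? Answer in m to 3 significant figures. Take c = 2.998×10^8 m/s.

γ = 1/√(1 − 0.862²) = 1.9727
Dilated lifetime: Δt = γτ₀ = 1.9727 × 12.4 ns = 24.462 ns
d = vΔt = 0.862c × 24.462 ns = 2.5843×10^8 m/s × 2.4462×10^-8 s = 6.32 m

d ≈ 6.32 m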